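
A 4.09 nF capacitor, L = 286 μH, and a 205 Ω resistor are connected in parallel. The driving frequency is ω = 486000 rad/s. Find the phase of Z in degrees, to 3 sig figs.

X_L = ωL = 139 Ω
X_C = 1/(ωC) = 503 Ω
Parallel: admittances add. Y = 1/R + 1/(jωL) + jωC
Y = (0.00488 − j0.00521) S
|Y| = 0.00713 S → |Z| = 1/|Y| = 140 Ω, ∠Z = −∠Y = 46.9°

46.9°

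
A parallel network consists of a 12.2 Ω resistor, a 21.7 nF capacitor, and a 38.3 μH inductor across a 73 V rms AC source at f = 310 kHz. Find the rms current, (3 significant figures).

ω = 2πf = 1.948e+06 rad/s
X_L = ωL = 74.6 Ω
X_C = 1/(ωC) = 23.7 Ω
Parallel: admittances add. Y = 1/R + 1/(jωL) + jωC
Y = (0.0820 + j0.0289) S
|Y| = 0.0869 S → |Z| = 1/|Y| = 11.5 Ω, ∠Z = −∠Y = -19.4°
I = V/|Z| = 73/11.5 = 6.34 A

6.34 A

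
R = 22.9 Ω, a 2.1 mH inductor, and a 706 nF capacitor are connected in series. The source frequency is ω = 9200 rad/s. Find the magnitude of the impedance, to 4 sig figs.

136.6 Ω

X_L = ωL = 19.32 Ω
X_C = 1/(ωC) = 154.0 Ω
Net reactance X = X_L − X_C = -134.6 Ω
Z = 22.90 − j134.6 Ω
|Z| = √(22.90² + 134.6²) = 136.6 Ω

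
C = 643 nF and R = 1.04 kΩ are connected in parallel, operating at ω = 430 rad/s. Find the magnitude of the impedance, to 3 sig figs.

999 Ω

X_C = 1/(ωC) = 3620 Ω
Parallel: admittances add. Y = 1/R + jωC
Y = (0.000962 + j0.000276) S
|Y| = 0.00100 S → |Z| = 1/|Y| = 999 Ω, ∠Z = −∠Y = -16.0°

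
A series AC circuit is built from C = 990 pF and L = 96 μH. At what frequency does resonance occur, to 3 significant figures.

516 kHz

ω₀ = 1/√(LC) = 1/√(9.6e-05 × 9.9e-10) = 3.244e+06 rad/s
f₀ = ω₀/(2π) = 516 kHz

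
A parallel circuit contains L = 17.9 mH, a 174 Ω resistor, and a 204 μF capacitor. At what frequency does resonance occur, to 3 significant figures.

ω₀ = 1/√(LC) = 1/√(0.0179 × 0.000204) = 523.3 rad/s
f₀ = ω₀/(2π) = 83.3 Hz

83.3 Hz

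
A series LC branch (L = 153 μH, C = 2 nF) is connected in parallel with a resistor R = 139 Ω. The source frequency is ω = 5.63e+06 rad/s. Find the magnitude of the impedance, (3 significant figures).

137 Ω

X_L = ωL = 861 Ω
X_C = 1/(ωC) = 88.8 Ω
Branch 1: Z₁ = R = 139 Ω
Branch 2 (series LC): Z₂ = j(X_L − X_C) = j773 Ω
Parallel: Z = Z₁Z₂/(Z₁+Z₂), |Z| = 137 Ω, ∠Z = 10.2°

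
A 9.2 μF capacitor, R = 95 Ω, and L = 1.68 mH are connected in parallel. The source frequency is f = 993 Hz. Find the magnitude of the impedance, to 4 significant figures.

25.36 Ω

ω = 2πf = 6239 rad/s
X_L = ωL = 10.48 Ω
X_C = 1/(ωC) = 17.42 Ω
Parallel: admittances add. Y = 1/R + 1/(jωL) + jωC
Y = (0.01053 − j0.03800) S
|Y| = 0.03943 S → |Z| = 1/|Y| = 25.36 Ω, ∠Z = −∠Y = 74.52°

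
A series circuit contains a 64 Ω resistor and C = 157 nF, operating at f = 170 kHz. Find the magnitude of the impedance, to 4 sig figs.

64.28 Ω

ω = 2πf = 1.068e+06 rad/s
X_C = 1/(ωC) = 5.963 Ω
Z = 64.00 − j5.963 Ω
|Z| = √(64.00² + 5.963²) = 64.28 Ω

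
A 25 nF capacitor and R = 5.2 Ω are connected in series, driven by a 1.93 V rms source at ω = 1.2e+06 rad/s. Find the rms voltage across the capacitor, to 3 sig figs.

1.91 V

X_C = 1/(ωC) = 33.3 Ω
Z = 5.20 − j33.3 Ω
|Z| = √(5.20² + 33.3²) = 33.7 Ω
I = V/|Z| = 57.2 mA
V_C = I·|Z_C| = 0.0572 × 33.3 = 1.91 V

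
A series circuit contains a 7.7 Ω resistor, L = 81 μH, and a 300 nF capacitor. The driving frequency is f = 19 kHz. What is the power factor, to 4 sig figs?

0.3887

ω = 2πf = 119400 rad/s
X_L = ωL = 9.670 Ω
X_C = 1/(ωC) = 27.92 Ω
Net reactance X = X_L − X_C = -18.25 Ω
Z = 7.700 − j18.25 Ω
|Z| = √(7.700² + 18.25²) = 19.81 Ω
∠Z = arctan(-18.25/7.700) = -67.13°
cos φ = cos(-67.13°) = 0.3887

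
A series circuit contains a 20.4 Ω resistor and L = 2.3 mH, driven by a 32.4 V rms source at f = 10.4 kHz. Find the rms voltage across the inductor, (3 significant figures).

ω = 2πf = 65350 rad/s
X_L = ωL = 150 Ω
Z = 20.4 + j150 Ω
|Z| = √(20.4² + 150²) = 152 Ω
I = V/|Z| = 214 mA
V_L = I·|Z_L| = 0.214 × 150 = 32.1 V

32.1 V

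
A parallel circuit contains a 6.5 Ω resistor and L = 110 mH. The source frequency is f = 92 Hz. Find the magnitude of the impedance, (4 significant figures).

6.466 Ω

ω = 2πf = 578.1 rad/s
X_L = ωL = 63.59 Ω
Parallel: admittances add. Y = 1/R + 1/(jωL)
Y = (0.1538 − j0.01573) S
|Y| = 0.1546 S → |Z| = 1/|Y| = 6.466 Ω, ∠Z = −∠Y = 5.837°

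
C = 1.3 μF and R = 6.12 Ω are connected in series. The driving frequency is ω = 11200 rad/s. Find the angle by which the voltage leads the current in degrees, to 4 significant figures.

X_C = 1/(ωC) = 68.68 Ω
Z = 6.120 − j68.68 Ω
|Z| = √(6.120² + 68.68²) = 68.95 Ω
∠Z = arctan(-68.68/6.120) = -84.91°

-84.91°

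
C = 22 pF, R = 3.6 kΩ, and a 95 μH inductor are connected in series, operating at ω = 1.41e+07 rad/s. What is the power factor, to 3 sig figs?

0.886

X_L = ωL = 1340 Ω
X_C = 1/(ωC) = 3220 Ω
Net reactance X = X_L − X_C = -1880 Ω
Z = 3600 − j1880 Ω
|Z| = √(3600² + 1880²) = 4060 Ω
∠Z = arctan(-1880/3600) = -27.6°
cos φ = cos(-27.6°) = 0.886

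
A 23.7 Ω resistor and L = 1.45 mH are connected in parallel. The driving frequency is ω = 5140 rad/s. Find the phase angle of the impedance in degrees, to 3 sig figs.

72.5°

X_L = ωL = 7.45 Ω
Parallel: admittances add. Y = 1/R + 1/(jωL)
Y = (0.0422 − j0.134) S
|Y| = 0.141 S → |Z| = 1/|Y| = 7.11 Ω, ∠Z = −∠Y = 72.5°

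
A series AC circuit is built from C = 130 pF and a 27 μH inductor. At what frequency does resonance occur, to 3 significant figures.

ω₀ = 1/√(LC) = 1/√(2.7e-05 × 1.3e-10) = 1.688e+07 rad/s
f₀ = ω₀/(2π) = 2.69 MHz

2.69 MHz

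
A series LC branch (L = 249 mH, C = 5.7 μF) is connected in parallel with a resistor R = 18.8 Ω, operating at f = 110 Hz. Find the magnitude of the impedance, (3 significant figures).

ω = 2πf = 691.2 rad/s
X_L = ωL = 172 Ω
X_C = 1/(ωC) = 254 Ω
Branch 1: Z₁ = R = 18.8 Ω
Branch 2 (series LC): Z₂ = j(X_L − X_C) = −j81.7 Ω
Parallel: Z = Z₁Z₂/(Z₁+Z₂), |Z| = 18.3 Ω, ∠Z = -13.0°

18.3 Ω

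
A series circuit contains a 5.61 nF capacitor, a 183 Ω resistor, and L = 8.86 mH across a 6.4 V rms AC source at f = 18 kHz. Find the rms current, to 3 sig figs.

10.6 mA

ω = 2πf = 113100 rad/s
X_L = ωL = 1000 Ω
X_C = 1/(ωC) = 1580 Ω
Net reactance X = X_L − X_C = -574 Ω
Z = 183 − j574 Ω
|Z| = √(183² + 574²) = 603 Ω
I = V/|Z| = 6.4/603 = 10.6 mA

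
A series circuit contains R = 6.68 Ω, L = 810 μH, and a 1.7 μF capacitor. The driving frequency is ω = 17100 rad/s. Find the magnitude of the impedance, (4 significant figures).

21.61 Ω

X_L = ωL = 13.85 Ω
X_C = 1/(ωC) = 34.40 Ω
Net reactance X = X_L − X_C = -20.55 Ω
Z = 6.680 − j20.55 Ω
|Z| = √(6.680² + 20.55²) = 21.61 Ω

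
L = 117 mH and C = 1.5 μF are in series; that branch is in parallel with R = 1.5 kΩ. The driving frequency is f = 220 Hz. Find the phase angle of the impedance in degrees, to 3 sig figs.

-77.9°

ω = 2πf = 1382 rad/s
X_L = ωL = 162 Ω
X_C = 1/(ωC) = 482 Ω
Branch 1: Z₁ = R = 1500 Ω
Branch 2 (series LC): Z₂ = j(X_L − X_C) = −j321 Ω
Parallel: Z = Z₁Z₂/(Z₁+Z₂), |Z| = 313 Ω, ∠Z = -77.9°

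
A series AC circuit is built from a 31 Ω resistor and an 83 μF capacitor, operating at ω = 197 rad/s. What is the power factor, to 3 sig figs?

0.452

X_C = 1/(ωC) = 61.2 Ω
Z = 31.0 − j61.2 Ω
|Z| = √(31.0² + 61.2²) = 68.6 Ω
∠Z = arctan(-61.2/31.0) = -63.1°
cos φ = cos(-63.1°) = 0.452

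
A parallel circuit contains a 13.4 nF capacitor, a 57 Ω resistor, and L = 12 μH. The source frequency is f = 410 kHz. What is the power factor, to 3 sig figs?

ω = 2πf = 2.576e+06 rad/s
X_L = ωL = 30.9 Ω
X_C = 1/(ωC) = 29.0 Ω
Parallel: admittances add. Y = 1/R + 1/(jωL) + jωC
Y = (0.0175 + j0.00217) S
|Y| = 0.0177 S → |Z| = 1/|Y| = 56.6 Ω, ∠Z = −∠Y = -7.06°
cos φ = cos(-7.06°) = 0.992

0.992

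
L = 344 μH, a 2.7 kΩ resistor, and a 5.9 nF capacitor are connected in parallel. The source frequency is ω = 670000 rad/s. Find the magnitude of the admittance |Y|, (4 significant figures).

534.8 μS

X_L = ωL = 230.5 Ω
X_C = 1/(ωC) = 253.0 Ω
Parallel: admittances add. Y = 1/R + 1/(jωL) + jωC
Y = (0.0003704 − j0.0003858) S
|Y| = 0.0005348 S → |Z| = 1/|Y| = 1870 Ω, ∠Z = −∠Y = 46.17°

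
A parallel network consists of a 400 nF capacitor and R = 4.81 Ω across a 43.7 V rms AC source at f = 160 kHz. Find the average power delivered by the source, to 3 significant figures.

397 W

ω = 2πf = 1.005e+06 rad/s
X_C = 1/(ωC) = 2.49 Ω
Parallel: admittances add. Y = 1/R + jωC
Y = (0.208 + j0.402) S
|Y| = 0.453 S → |Z| = 1/|Y| = 2.21 Ω, ∠Z = −∠Y = -62.7°
I = V/|Z| = 19.8 A
P = VI cos φ = 43.7 × 19.8 × cos(-62.7°) = 397 W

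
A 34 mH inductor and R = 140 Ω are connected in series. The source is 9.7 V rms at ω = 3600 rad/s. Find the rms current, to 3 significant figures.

X_L = ωL = 122 Ω
Z = 140 + j122 Ω
|Z| = √(140² + 122²) = 186 Ω
I = V/|Z| = 9.7/186 = 52.2 mA

52.2 mA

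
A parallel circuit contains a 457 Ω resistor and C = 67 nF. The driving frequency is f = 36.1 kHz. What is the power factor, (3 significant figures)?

0.143

ω = 2πf = 226800 rad/s
X_C = 1/(ωC) = 65.8 Ω
Parallel: admittances add. Y = 1/R + jωC
Y = (0.00219 + j0.0152) S
|Y| = 0.0154 S → |Z| = 1/|Y| = 65.1 Ω, ∠Z = −∠Y = -81.8°
cos φ = cos(-81.8°) = 0.143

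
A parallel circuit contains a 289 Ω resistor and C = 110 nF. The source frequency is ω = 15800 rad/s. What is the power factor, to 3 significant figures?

X_C = 1/(ωC) = 575 Ω
Parallel: admittances add. Y = 1/R + jωC
Y = (0.00346 + j0.00174) S
|Y| = 0.00387 S → |Z| = 1/|Y| = 258 Ω, ∠Z = −∠Y = -26.7°
cos φ = cos(-26.7°) = 0.894

0.894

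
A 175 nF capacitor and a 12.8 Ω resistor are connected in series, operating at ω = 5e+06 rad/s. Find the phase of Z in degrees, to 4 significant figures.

X_C = 1/(ωC) = 1.143 Ω
Z = 12.80 − j1.143 Ω
|Z| = √(12.80² + 1.143²) = 12.85 Ω
∠Z = arctan(-1.143/12.80) = -5.102°

-5.102°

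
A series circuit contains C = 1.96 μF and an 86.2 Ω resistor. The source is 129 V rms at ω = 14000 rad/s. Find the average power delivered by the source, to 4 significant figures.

X_C = 1/(ωC) = 36.44 Ω
Z = 86.20 − j36.44 Ω
|Z| = √(86.20² + 36.44²) = 93.59 Ω
∠Z = arctan(-36.44/86.20) = -22.92°
I = V/|Z| = 1.378 A
P = VI cos φ = 129 × 1.378 × cos(-22.92°) = 163.8 W

163.8 W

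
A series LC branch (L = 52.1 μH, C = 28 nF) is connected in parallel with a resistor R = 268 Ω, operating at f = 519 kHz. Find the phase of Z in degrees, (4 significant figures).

ω = 2πf = 3.261e+06 rad/s
X_L = ωL = 169.9 Ω
X_C = 1/(ωC) = 10.95 Ω
Branch 1: Z₁ = R = 268.0 Ω
Branch 2 (series LC): Z₂ = j(X_L − X_C) = j158.9 Ω
Parallel: Z = Z₁Z₂/(Z₁+Z₂), |Z| = 136.7 Ω, ∠Z = 59.33°

59.33°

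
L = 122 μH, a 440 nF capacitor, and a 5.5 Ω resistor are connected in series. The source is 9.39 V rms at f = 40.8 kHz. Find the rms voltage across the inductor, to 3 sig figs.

ω = 2πf = 256400 rad/s
X_L = ωL = 31.3 Ω
X_C = 1/(ωC) = 8.87 Ω
Net reactance X = X_L − X_C = 22.4 Ω
Z = 5.50 + j22.4 Ω
|Z| = √(5.50² + 22.4²) = 23.1 Ω
I = V/|Z| = 407 mA
V_L = I·|Z_L| = 0.407 × 31.3 = 12.7 V

12.7 V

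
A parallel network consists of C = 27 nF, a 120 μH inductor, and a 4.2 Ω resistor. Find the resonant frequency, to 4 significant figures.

88.42 kHz

ω₀ = 1/√(LC) = 1/√(0.00012 × 2.7e-08) = 555600 rad/s
f₀ = ω₀/(2π) = 88.42 kHz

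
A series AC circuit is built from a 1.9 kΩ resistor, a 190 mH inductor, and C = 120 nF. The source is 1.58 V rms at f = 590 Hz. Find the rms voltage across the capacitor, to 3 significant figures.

1.45 V

ω = 2πf = 3707 rad/s
X_L = ωL = 704 Ω
X_C = 1/(ωC) = 2250 Ω
Net reactance X = X_L − X_C = -1540 Ω
Z = 1900 − j1540 Ω
|Z| = √(1900² + 1540²) = 2450 Ω
I = V/|Z| = 645 μA
V_C = I·|Z_C| = 0.000645 × 2250 = 1.45 V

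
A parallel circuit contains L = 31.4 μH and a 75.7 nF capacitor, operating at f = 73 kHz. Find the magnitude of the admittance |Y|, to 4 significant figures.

34.71 mS

ω = 2πf = 458700 rad/s
X_L = ωL = 14.40 Ω
X_C = 1/(ωC) = 28.80 Ω
Parallel: admittances add. Y = 1/(jωL) + jωC
Y = (0 − j0.03471) S
|Y| = 0.03471 S → |Z| = 1/|Y| = 28.81 Ω, ∠Z = −∠Y = 90.00°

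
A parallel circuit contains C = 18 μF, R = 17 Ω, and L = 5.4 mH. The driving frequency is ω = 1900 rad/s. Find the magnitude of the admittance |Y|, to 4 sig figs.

X_L = ωL = 10.26 Ω
X_C = 1/(ωC) = 29.24 Ω
Parallel: admittances add. Y = 1/R + 1/(jωL) + jωC
Y = (0.05882 − j0.06327) S
|Y| = 0.08639 S → |Z| = 1/|Y| = 11.58 Ω, ∠Z = −∠Y = 47.08°

86.39 mS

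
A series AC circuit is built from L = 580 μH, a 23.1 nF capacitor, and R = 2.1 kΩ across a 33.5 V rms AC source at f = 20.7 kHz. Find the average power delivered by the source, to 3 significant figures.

526 mW

ω = 2πf = 130100 rad/s
X_L = ωL = 75.4 Ω
X_C = 1/(ωC) = 333 Ω
Net reactance X = X_L − X_C = -257 Ω
Z = 2100 − j257 Ω
|Z| = √(2100² + 257²) = 2120 Ω
∠Z = arctan(-257/2100) = -6.99°
I = V/|Z| = 15.8 mA
P = VI cos φ = 33.5 × 0.0158 × cos(-6.99°) = 526 mW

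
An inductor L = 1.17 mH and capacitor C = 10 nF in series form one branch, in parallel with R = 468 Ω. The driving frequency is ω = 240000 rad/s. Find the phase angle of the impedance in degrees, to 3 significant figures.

X_L = ωL = 281 Ω
X_C = 1/(ωC) = 417 Ω
Branch 1: Z₁ = R = 468 Ω
Branch 2 (series LC): Z₂ = j(X_L − X_C) = −j136 Ω
Parallel: Z = Z₁Z₂/(Z₁+Z₂), |Z| = 130 Ω, ∠Z = -73.8°

-73.8°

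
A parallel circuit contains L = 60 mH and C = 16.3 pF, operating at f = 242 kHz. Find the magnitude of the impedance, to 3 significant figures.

ω = 2πf = 1.521e+06 rad/s
X_L = ωL = 91200 Ω
X_C = 1/(ωC) = 40300 Ω
Parallel: admittances add. Y = 1/(jωL) + jωC
Y = (0 + j1.38e-05) S
|Y| = 1.38e-05 S → |Z| = 1/|Y| = 72300 Ω, ∠Z = −∠Y = -90.0°

72300 Ω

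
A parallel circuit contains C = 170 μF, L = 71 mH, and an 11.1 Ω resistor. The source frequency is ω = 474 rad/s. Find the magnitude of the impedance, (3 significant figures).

X_L = ωL = 33.7 Ω
X_C = 1/(ωC) = 12.4 Ω
Parallel: admittances add. Y = 1/R + 1/(jωL) + jωC
Y = (0.0901 + j0.0509) S
|Y| = 0.103 S → |Z| = 1/|Y| = 9.67 Ω, ∠Z = −∠Y = -29.4°

9.67 Ω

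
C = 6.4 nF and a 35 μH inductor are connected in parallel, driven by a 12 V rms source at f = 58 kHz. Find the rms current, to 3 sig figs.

913 mA

ω = 2πf = 364400 rad/s
X_L = ωL = 12.8 Ω
X_C = 1/(ωC) = 429 Ω
Parallel: admittances add. Y = 1/(jωL) + jωC
Y = (0 − j0.0761) S
|Y| = 0.0761 S → |Z| = 1/|Y| = 13.1 Ω, ∠Z = −∠Y = 90.0°
I = V/|Z| = 12/13.1 = 913 mA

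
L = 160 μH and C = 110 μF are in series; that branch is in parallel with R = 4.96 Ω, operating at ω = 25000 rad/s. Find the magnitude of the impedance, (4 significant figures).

X_L = ωL = 4.000 Ω
X_C = 1/(ωC) = 0.3636 Ω
Branch 1: Z₁ = R = 4.960 Ω
Branch 2 (series LC): Z₂ = j(X_L − X_C) = j3.636 Ω
Parallel: Z = Z₁Z₂/(Z₁+Z₂), |Z| = 2.933 Ω, ∠Z = 53.75°

2.933 Ω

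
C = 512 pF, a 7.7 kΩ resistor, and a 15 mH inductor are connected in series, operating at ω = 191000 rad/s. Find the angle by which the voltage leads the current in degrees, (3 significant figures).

X_L = ωL = 2860 Ω
X_C = 1/(ωC) = 10200 Ω
Net reactance X = X_L − X_C = -7360 Ω
Z = 7700 − j7360 Ω
|Z| = √(7700² + 7360²) = 10700 Ω
∠Z = arctan(-7360/7700) = -43.7°

-43.7°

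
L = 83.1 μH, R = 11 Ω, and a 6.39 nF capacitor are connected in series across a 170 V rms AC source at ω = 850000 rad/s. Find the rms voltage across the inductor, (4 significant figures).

105.3 V

X_L = ωL = 70.64 Ω
X_C = 1/(ωC) = 184.1 Ω
Net reactance X = X_L − X_C = -113.5 Ω
Z = 11.00 − j113.5 Ω
|Z| = √(11.00² + 113.5²) = 114.0 Ω
I = V/|Z| = 1.491 A
V_L = I·|Z_L| = 1.491 × 70.64 = 105.3 V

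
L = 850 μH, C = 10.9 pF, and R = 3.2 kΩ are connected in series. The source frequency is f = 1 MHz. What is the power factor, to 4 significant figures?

0.3266

ω = 2πf = 6.283e+06 rad/s
X_L = ωL = 5341 Ω
X_C = 1/(ωC) = 14600 Ω
Net reactance X = X_L − X_C = -9261 Ω
Z = 3200 − j9261 Ω
|Z| = √(3200² + 9261²) = 9798 Ω
∠Z = arctan(-9261/3200) = -70.94°
cos φ = cos(-70.94°) = 0.3266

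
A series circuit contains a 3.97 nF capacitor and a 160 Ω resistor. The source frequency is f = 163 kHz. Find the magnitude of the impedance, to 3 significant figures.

293 Ω

ω = 2πf = 1.024e+06 rad/s
X_C = 1/(ωC) = 246 Ω
Z = 160 − j246 Ω
|Z| = √(160² + 246²) = 293 Ω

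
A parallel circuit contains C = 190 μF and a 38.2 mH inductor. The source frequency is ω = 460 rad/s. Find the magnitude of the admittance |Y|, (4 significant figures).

30.49 mS

X_L = ωL = 17.57 Ω
X_C = 1/(ωC) = 11.44 Ω
Parallel: admittances add. Y = 1/(jωL) + jωC
Y = (0 + j0.03049) S
|Y| = 0.03049 S → |Z| = 1/|Y| = 32.80 Ω, ∠Z = −∠Y = -90.00°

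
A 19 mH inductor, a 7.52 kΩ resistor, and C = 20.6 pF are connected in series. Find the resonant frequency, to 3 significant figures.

ω₀ = 1/√(LC) = 1/√(0.019 × 2.06e-11) = 1.598e+06 rad/s
f₀ = ω₀/(2π) = 254 kHz

254 kHz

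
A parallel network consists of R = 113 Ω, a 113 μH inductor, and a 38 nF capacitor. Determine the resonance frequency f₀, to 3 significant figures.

76.8 kHz

ω₀ = 1/√(LC) = 1/√(0.000113 × 3.8e-08) = 482600 rad/s
f₀ = ω₀/(2π) = 76.8 kHz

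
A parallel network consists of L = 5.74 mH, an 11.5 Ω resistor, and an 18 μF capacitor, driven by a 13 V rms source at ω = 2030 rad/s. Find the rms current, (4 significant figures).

X_L = ωL = 11.65 Ω
X_C = 1/(ωC) = 27.37 Ω
Parallel: admittances add. Y = 1/R + 1/(jωL) + jωC
Y = (0.08696 − j0.04928) S
|Y| = 0.09995 S → |Z| = 1/|Y| = 10.00 Ω, ∠Z = −∠Y = 29.54°
I = V/|Z| = 13/10.00 = 1.299 A

1.299 A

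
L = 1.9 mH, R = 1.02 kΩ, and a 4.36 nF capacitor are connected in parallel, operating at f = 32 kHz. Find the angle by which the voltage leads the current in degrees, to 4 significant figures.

ω = 2πf = 201100 rad/s
X_L = ωL = 382.0 Ω
X_C = 1/(ωC) = 1141 Ω
Parallel: admittances add. Y = 1/R + 1/(jωL) + jωC
Y = (0.0009804 − j0.001741) S
|Y| = 0.001998 S → |Z| = 1/|Y| = 500.5 Ω, ∠Z = −∠Y = 60.62°

60.62°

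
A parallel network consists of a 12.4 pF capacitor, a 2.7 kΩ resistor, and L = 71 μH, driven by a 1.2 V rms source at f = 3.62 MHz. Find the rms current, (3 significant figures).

601 μA

ω = 2πf = 2.275e+07 rad/s
X_L = ωL = 1610 Ω
X_C = 1/(ωC) = 3550 Ω
Parallel: admittances add. Y = 1/R + 1/(jωL) + jωC
Y = (0.000370 − j0.000337) S
|Y| = 0.000501 S → |Z| = 1/|Y| = 2000 Ω, ∠Z = −∠Y = 42.3°
I = V/|Z| = 1.2/2000 = 601 μA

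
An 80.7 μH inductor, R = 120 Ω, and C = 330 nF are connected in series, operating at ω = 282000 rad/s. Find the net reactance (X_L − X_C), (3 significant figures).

12.0 Ω

X_L = ωL = 22.8 Ω
X_C = 1/(ωC) = 10.7 Ω
X = 22.8 − 10.7 = 12.0 Ω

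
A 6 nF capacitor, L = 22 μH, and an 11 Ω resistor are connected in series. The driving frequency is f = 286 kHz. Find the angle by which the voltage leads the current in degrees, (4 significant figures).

ω = 2πf = 1.797e+06 rad/s
X_L = ωL = 39.53 Ω
X_C = 1/(ωC) = 92.75 Ω
Net reactance X = X_L − X_C = -53.21 Ω
Z = 11.00 − j53.21 Ω
|Z| = √(11.00² + 53.21²) = 54.34 Ω
∠Z = arctan(-53.21/11.00) = -78.32°

-78.32°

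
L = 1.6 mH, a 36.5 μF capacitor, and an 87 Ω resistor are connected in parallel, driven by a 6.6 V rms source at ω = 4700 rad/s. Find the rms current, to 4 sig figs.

265.6 mA

X_L = ωL = 7.520 Ω
X_C = 1/(ωC) = 5.829 Ω
Parallel: admittances add. Y = 1/R + 1/(jωL) + jωC
Y = (0.01149 + j0.03857) S
|Y| = 0.04025 S → |Z| = 1/|Y| = 24.85 Ω, ∠Z = −∠Y = -73.41°
I = V/|Z| = 6.6/24.85 = 265.6 mA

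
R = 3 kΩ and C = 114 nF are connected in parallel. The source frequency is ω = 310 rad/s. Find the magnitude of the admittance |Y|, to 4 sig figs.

X_C = 1/(ωC) = 28300 Ω
Parallel: admittances add. Y = 1/R + jωC
Y = (0.0003333 + j3.534e-05) S
|Y| = 0.0003352 S → |Z| = 1/|Y| = 2983 Ω, ∠Z = −∠Y = -6.052°

335.2 μS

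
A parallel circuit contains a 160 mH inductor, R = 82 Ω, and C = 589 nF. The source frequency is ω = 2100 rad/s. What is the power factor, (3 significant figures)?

X_L = ωL = 336 Ω
X_C = 1/(ωC) = 808 Ω
Parallel: admittances add. Y = 1/R + 1/(jωL) + jωC
Y = (0.0122 − j0.00174) S
|Y| = 0.0123 S → |Z| = 1/|Y| = 81.2 Ω, ∠Z = −∠Y = 8.12°
cos φ = cos(8.12°) = 0.990

0.990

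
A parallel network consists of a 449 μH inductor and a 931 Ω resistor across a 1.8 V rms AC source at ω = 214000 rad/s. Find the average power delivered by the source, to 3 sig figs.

X_L = ωL = 96.1 Ω
Parallel: admittances add. Y = 1/R + 1/(jωL)
Y = (0.00107 − j0.0104) S
|Y| = 0.0105 S → |Z| = 1/|Y| = 95.6 Ω, ∠Z = −∠Y = 84.1°
I = V/|Z| = 18.8 mA
P = VI cos φ = 1.8 × 0.0188 × cos(84.1°) = 3.48 mW

3.48 mW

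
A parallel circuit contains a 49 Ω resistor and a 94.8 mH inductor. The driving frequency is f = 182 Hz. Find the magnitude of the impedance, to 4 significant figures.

ω = 2πf = 1144 rad/s
X_L = ωL = 108.4 Ω
Parallel: admittances add. Y = 1/R + 1/(jωL)
Y = (0.02041 − j0.009224) S
|Y| = 0.02240 S → |Z| = 1/|Y| = 44.65 Ω, ∠Z = −∠Y = 24.32°

44.65 Ω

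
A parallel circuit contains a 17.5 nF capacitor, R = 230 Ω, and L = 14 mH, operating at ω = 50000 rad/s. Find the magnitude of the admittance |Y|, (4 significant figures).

4.383 mS

X_L = ωL = 700.0 Ω
X_C = 1/(ωC) = 1143 Ω
Parallel: admittances add. Y = 1/R + 1/(jωL) + jωC
Y = (0.004348 − j0.0005536) S
|Y| = 0.004383 S → |Z| = 1/|Y| = 228.2 Ω, ∠Z = −∠Y = 7.256°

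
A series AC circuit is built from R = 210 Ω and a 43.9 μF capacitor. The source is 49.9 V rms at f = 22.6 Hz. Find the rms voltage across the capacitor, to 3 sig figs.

30.3 V

ω = 2πf = 142.0 rad/s
X_C = 1/(ωC) = 160 Ω
Z = 210 − j160 Ω
|Z| = √(210² + 160²) = 264 Ω
I = V/|Z| = 189 mA
V_C = I·|Z_C| = 0.189 × 160 = 30.3 V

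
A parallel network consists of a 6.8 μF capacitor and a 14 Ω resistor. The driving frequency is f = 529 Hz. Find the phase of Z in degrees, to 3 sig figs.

-17.6°

ω = 2πf = 3324 rad/s
X_C = 1/(ωC) = 44.2 Ω
Parallel: admittances add. Y = 1/R + jωC
Y = (0.0714 + j0.0226) S
|Y| = 0.0749 S → |Z| = 1/|Y| = 13.3 Ω, ∠Z = −∠Y = -17.6°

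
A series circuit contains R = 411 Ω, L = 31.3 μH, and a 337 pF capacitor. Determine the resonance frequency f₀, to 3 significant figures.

1.55 MHz

ω₀ = 1/√(LC) = 1/√(3.13e-05 × 3.37e-10) = 9.737e+06 rad/s
f₀ = ω₀/(2π) = 1.55 MHz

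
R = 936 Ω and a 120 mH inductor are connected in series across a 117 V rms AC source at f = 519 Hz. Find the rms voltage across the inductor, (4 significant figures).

ω = 2πf = 3261 rad/s
X_L = ωL = 391.3 Ω
Z = 936.0 + j391.3 Ω
|Z| = √(936.0² + 391.3²) = 1015 Ω
I = V/|Z| = 115.3 mA
V_L = I·|Z_L| = 0.1153 × 391.3 = 45.13 V

45.13 V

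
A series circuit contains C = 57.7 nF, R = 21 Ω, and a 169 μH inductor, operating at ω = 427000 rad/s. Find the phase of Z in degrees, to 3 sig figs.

56.4°

X_L = ωL = 72.2 Ω
X_C = 1/(ωC) = 40.6 Ω
Net reactance X = X_L − X_C = 31.6 Ω
Z = 21.0 + j31.6 Ω
|Z| = √(21.0² + 31.6²) = 37.9 Ω
∠Z = arctan(31.6/21.0) = 56.4°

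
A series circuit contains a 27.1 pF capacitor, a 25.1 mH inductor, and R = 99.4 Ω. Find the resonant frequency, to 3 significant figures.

ω₀ = 1/√(LC) = 1/√(0.0251 × 2.71e-11) = 1.212e+06 rad/s
f₀ = ω₀/(2π) = 193 kHz

193 kHz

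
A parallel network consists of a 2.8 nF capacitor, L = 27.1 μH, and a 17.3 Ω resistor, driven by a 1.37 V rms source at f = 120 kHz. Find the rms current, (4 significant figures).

ω = 2πf = 754000 rad/s
X_L = ωL = 20.43 Ω
X_C = 1/(ωC) = 473.7 Ω
Parallel: admittances add. Y = 1/R + 1/(jωL) + jωC
Y = (0.05780 − j0.04683) S
|Y| = 0.07439 S → |Z| = 1/|Y| = 13.44 Ω, ∠Z = −∠Y = 39.01°
I = V/|Z| = 1.37/13.44 = 101.9 mA

101.9 mA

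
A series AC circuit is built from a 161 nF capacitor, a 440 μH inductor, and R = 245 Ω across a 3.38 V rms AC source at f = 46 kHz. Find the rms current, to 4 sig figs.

12.67 mA

ω = 2πf = 289000 rad/s
X_L = ωL = 127.2 Ω
X_C = 1/(ωC) = 21.49 Ω
Net reactance X = X_L − X_C = 105.7 Ω
Z = 245.0 + j105.7 Ω
|Z| = √(245.0² + 105.7²) = 266.8 Ω
I = V/|Z| = 3.38/266.8 = 12.67 mA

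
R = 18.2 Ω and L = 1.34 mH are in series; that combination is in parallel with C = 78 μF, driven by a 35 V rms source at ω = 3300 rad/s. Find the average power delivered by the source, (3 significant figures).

X_L = ωL = 4.42 Ω
X_C = 1/(ωC) = 3.89 Ω
Branch 1 (R+jX_L): Z₁ = 18.2 + j4.42 Ω, |Z₁| = 18.7 Ω
Branch 2 (−jX_C): Z₂ = −j3.89 Ω
Parallel: Z = Z₁Z₂/(Z₁+Z₂), |Z| = 4.00 Ω, ∠Z = -78.0°
I = V/|Z| = 8.76 A
P = VI cos φ = 35 × 8.76 × cos(-78.0°) = 63.6 W

63.6 W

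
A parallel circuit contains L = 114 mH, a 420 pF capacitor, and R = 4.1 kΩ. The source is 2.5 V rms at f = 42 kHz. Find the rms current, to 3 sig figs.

ω = 2πf = 263900 rad/s
X_L = ωL = 30100 Ω
X_C = 1/(ωC) = 9020 Ω
Parallel: admittances add. Y = 1/R + 1/(jωL) + jωC
Y = (0.000244 + j7.76e-05) S
|Y| = 0.000256 S → |Z| = 1/|Y| = 3910 Ω, ∠Z = −∠Y = -17.6°
I = V/|Z| = 2.5/3910 = 640 μA

640 μA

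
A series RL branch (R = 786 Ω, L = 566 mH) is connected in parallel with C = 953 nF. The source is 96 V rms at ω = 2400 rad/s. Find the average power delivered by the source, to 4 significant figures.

2.941 W

X_L = ωL = 1358 Ω
X_C = 1/(ωC) = 437.2 Ω
Branch 1 (R+jX_L): Z₁ = 786.0 + j1358 Ω, |Z₁| = 1569 Ω
Branch 2 (−jX_C): Z₂ = −j437.2 Ω
Parallel: Z = Z₁Z₂/(Z₁+Z₂), |Z| = 566.6 Ω, ∠Z = -79.58°
I = V/|Z| = 169.4 mA
P = VI cos φ = 96 × 0.1694 × cos(-79.58°) = 2.941 W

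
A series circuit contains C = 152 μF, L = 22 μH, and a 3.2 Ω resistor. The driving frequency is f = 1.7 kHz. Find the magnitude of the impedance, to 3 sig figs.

ω = 2πf = 10680 rad/s
X_L = ωL = 0.235 Ω
X_C = 1/(ωC) = 0.616 Ω
Net reactance X = X_L − X_C = -0.381 Ω
Z = 3.20 − j0.381 Ω
|Z| = √(3.20² + 0.381²) = 3.22 Ω

3.22 Ω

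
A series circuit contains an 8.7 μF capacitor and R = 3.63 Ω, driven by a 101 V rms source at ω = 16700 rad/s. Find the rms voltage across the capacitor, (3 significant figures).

X_C = 1/(ωC) = 6.88 Ω
Z = 3.63 − j6.88 Ω
|Z| = √(3.63² + 6.88²) = 7.78 Ω
I = V/|Z| = 13.0 A
V_C = I·|Z_C| = 13.0 × 6.88 = 89.3 V

89.3 V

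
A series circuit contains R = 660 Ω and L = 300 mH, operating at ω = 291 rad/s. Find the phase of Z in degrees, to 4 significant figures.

X_L = ωL = 87.30 Ω
Z = 660.0 + j87.30 Ω
|Z| = √(660.0² + 87.30²) = 665.7 Ω
∠Z = arctan(87.30/660.0) = 7.535°

7.535°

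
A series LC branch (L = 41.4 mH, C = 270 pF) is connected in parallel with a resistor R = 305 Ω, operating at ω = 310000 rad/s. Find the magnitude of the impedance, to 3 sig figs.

288 Ω

X_L = ωL = 12800 Ω
X_C = 1/(ωC) = 11900 Ω
Branch 1: Z₁ = R = 305 Ω
Branch 2 (series LC): Z₂ = j(X_L − X_C) = j887 Ω
Parallel: Z = Z₁Z₂/(Z₁+Z₂), |Z| = 288 Ω, ∠Z = 19.0°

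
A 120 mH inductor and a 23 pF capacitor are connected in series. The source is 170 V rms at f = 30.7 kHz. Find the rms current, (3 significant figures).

ω = 2πf = 192900 rad/s
X_L = ωL = 23100 Ω
X_C = 1/(ωC) = 225000 Ω
Net reactance X = X_L − X_C = -202000 Ω
Z = − j202000 Ω
|Z| = √(0² + 202000²) = 202000 Ω
I = V/|Z| = 170/202000 = 841 μA

841 μA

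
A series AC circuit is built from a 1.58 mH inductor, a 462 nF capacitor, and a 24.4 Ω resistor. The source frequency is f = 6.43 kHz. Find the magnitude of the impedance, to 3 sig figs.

ω = 2πf = 40400 rad/s
X_L = ωL = 63.8 Ω
X_C = 1/(ωC) = 53.6 Ω
Net reactance X = X_L − X_C = 10.3 Ω
Z = 24.4 + j10.3 Ω
|Z| = √(24.4² + 10.3²) = 26.5 Ω

26.5 Ω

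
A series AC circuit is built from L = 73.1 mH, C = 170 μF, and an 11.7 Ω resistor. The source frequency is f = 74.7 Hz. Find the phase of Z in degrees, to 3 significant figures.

ω = 2πf = 469.4 rad/s
X_L = ωL = 34.3 Ω
X_C = 1/(ωC) = 12.5 Ω
Net reactance X = X_L − X_C = 21.8 Ω
Z = 11.7 + j21.8 Ω
|Z| = √(11.7² + 21.8²) = 24.7 Ω
∠Z = arctan(21.8/11.7) = 61.8°

61.8°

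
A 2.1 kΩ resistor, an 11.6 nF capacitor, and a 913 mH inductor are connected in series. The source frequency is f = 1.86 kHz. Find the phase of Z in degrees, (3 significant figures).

ω = 2πf = 11690 rad/s
X_L = ωL = 10700 Ω
X_C = 1/(ωC) = 7380 Ω
Net reactance X = X_L − X_C = 3290 Ω
Z = 2100 + j3290 Ω
|Z| = √(2100² + 3290²) = 3910 Ω
∠Z = arctan(3290/2100) = 57.5°

57.5°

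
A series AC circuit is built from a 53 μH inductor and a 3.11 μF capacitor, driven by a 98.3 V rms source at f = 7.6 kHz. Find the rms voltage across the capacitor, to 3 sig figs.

157 V

ω = 2πf = 47750 rad/s
X_L = ωL = 2.53 Ω
X_C = 1/(ωC) = 6.73 Ω
Net reactance X = X_L − X_C = -4.20 Ω
Z = − j4.20 Ω
|Z| = √(0² + 4.20²) = 4.20 Ω
I = V/|Z| = 23.4 A
V_C = I·|Z_C| = 23.4 × 6.73 = 157 V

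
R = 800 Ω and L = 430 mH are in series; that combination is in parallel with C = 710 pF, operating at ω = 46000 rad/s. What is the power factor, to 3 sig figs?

X_L = ωL = 19800 Ω
X_C = 1/(ωC) = 30600 Ω
Branch 1 (R+jX_L): Z₁ = 800 + j19800 Ω, |Z₁| = 19800 Ω
Branch 2 (−jX_C): Z₂ = −j30600 Ω
Parallel: Z = Z₁Z₂/(Z₁+Z₂), |Z| = 55800 Ω, ∠Z = 83.5°
cos φ = cos(83.5°) = 0.114

0.114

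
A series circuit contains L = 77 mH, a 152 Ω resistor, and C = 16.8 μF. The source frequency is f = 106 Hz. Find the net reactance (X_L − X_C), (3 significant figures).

-38.1 Ω

ω = 2πf = 666.0 rad/s
X_L = ωL = 51.3 Ω
X_C = 1/(ωC) = 89.4 Ω
X = 51.3 − 89.4 = -38.1 Ω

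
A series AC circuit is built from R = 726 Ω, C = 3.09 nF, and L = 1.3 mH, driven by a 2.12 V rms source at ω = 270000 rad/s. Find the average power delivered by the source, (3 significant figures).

2.62 mW

X_L = ωL = 351 Ω
X_C = 1/(ωC) = 1200 Ω
Net reactance X = X_L − X_C = -848 Ω
Z = 726 − j848 Ω
|Z| = √(726² + 848²) = 1120 Ω
∠Z = arctan(-848/726) = -49.4°
I = V/|Z| = 1.90 mA
P = VI cos φ = 2.12 × 0.00190 × cos(-49.4°) = 2.62 mW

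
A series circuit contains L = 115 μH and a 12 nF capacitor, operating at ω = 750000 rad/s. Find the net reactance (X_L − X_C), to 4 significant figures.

X_L = ωL = 86.25 Ω
X_C = 1/(ωC) = 111.1 Ω
X = 86.25 − 111.1 = -24.86 Ω

-24.86 Ω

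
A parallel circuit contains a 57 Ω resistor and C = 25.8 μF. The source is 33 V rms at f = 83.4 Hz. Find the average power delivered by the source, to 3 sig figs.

ω = 2πf = 524.0 rad/s
X_C = 1/(ωC) = 74.0 Ω
Parallel: admittances add. Y = 1/R + jωC
Y = (0.0175 + j0.0135) S
|Y| = 0.0221 S → |Z| = 1/|Y| = 45.1 Ω, ∠Z = −∠Y = -37.6°
I = V/|Z| = 731 mA
P = VI cos φ = 33 × 0.731 × cos(-37.6°) = 19.1 W

19.1 W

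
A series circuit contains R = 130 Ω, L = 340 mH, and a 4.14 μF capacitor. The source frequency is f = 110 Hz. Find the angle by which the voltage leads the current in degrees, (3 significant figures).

ω = 2πf = 691.2 rad/s
X_L = ωL = 235 Ω
X_C = 1/(ωC) = 349 Ω
Net reactance X = X_L − X_C = -114 Ω
Z = 130 − j114 Ω
|Z| = √(130² + 114²) = 173 Ω
∠Z = arctan(-114/130) = -41.4°

-41.4°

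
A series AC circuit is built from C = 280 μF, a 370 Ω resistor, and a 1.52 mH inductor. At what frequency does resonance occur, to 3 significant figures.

ω₀ = 1/√(LC) = 1/√(0.00152 × 0.00028) = 1533 rad/s
f₀ = ω₀/(2π) = 244 Hz

244 Hz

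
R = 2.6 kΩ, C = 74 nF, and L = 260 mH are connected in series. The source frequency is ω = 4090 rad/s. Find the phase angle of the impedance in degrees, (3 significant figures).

-40.8°

X_L = ωL = 1060 Ω
X_C = 1/(ωC) = 3300 Ω
Net reactance X = X_L − X_C = -2240 Ω
Z = 2600 − j2240 Ω
|Z| = √(2600² + 2240²) = 3430 Ω
∠Z = arctan(-2240/2600) = -40.8°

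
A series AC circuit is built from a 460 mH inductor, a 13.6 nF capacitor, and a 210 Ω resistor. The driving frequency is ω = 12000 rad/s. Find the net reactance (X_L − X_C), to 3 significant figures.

X_L = ωL = 5520 Ω
X_C = 1/(ωC) = 6130 Ω
X = 5520 − 6130 = -607 Ω

-607 Ω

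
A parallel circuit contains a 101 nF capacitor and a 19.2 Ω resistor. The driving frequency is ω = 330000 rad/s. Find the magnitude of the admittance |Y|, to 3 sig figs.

61.8 mS

X_C = 1/(ωC) = 30.0 Ω
Parallel: admittances add. Y = 1/R + jωC
Y = (0.0521 + j0.0333) S
|Y| = 0.0618 S → |Z| = 1/|Y| = 16.2 Ω, ∠Z = −∠Y = -32.6°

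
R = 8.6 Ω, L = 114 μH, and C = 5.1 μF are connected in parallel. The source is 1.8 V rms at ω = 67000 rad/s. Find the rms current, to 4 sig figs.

433.3 mA

X_L = ωL = 7.638 Ω
X_C = 1/(ωC) = 2.927 Ω
Parallel: admittances add. Y = 1/R + 1/(jωL) + jωC
Y = (0.1163 + j0.2108) S
|Y| = 0.2407 S → |Z| = 1/|Y| = 4.154 Ω, ∠Z = −∠Y = -61.12°
I = V/|Z| = 1.8/4.154 = 433.3 mA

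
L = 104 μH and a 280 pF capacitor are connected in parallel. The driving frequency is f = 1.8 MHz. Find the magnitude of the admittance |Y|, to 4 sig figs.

ω = 2πf = 1.131e+07 rad/s
X_L = ωL = 1176 Ω
X_C = 1/(ωC) = 315.8 Ω
Parallel: admittances add. Y = 1/(jωL) + jωC
Y = (0 + j0.002317) S
|Y| = 0.002317 S → |Z| = 1/|Y| = 431.7 Ω, ∠Z = −∠Y = -90.00°

2.317 mS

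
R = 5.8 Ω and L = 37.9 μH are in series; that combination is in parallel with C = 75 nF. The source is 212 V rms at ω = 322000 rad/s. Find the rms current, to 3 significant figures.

X_L = ωL = 12.2 Ω
X_C = 1/(ωC) = 41.4 Ω
Branch 1 (R+jX_L): Z₁ = 5.80 + j12.2 Ω, |Z₁| = 13.5 Ω
Branch 2 (−jX_C): Z₂ = −j41.4 Ω
Parallel: Z = Z₁Z₂/(Z₁+Z₂), |Z| = 18.8 Ω, ∠Z = 53.3°
I = V/|Z| = 212/18.8 = 11.3 A

11.3 A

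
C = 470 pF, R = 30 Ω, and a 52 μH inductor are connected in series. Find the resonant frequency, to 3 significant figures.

ω₀ = 1/√(LC) = 1/√(5.2e-05 × 4.7e-10) = 6.397e+06 rad/s
f₀ = ω₀/(2π) = 1.02 MHz

1.02 MHz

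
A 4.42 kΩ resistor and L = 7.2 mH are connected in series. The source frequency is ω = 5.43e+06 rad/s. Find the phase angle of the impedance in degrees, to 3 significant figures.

X_L = ωL = 39100 Ω
Z = 4420 + j39100 Ω
|Z| = √(4420² + 39100²) = 39300 Ω
∠Z = arctan(39100/4420) = 83.5°

83.5°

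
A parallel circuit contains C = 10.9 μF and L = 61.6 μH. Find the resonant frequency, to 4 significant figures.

ω₀ = 1/√(LC) = 1/√(6.16e-05 × 1.09e-05) = 38590 rad/s
f₀ = ω₀/(2π) = 6.142 kHz

6.142 kHz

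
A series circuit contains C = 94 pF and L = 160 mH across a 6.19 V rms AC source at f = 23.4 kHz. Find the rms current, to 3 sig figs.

127 μA

ω = 2πf = 147000 rad/s
X_L = ωL = 23500 Ω
X_C = 1/(ωC) = 72400 Ω
Net reactance X = X_L − X_C = -48800 Ω
Z = − j48800 Ω
|Z| = √(0² + 48800²) = 48800 Ω
I = V/|Z| = 6.19/48800 = 127 μA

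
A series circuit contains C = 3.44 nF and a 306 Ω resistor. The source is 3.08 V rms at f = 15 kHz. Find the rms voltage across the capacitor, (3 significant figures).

ω = 2πf = 94250 rad/s
X_C = 1/(ωC) = 3080 Ω
Z = 306 − j3080 Ω
|Z| = √(306² + 3080²) = 3100 Ω
I = V/|Z| = 994 μA
V_C = I·|Z_C| = 0.000994 × 3080 = 3.06 V

3.06 V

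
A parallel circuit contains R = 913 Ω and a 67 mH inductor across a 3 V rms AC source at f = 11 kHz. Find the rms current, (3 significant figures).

ω = 2πf = 69120 rad/s
X_L = ωL = 4630 Ω
Parallel: admittances add. Y = 1/R + 1/(jωL)
Y = (0.00110 − j0.000216) S
|Y| = 0.00112 S → |Z| = 1/|Y| = 896 Ω, ∠Z = −∠Y = 11.2°
I = V/|Z| = 3/896 = 3.35 mA

3.35 mA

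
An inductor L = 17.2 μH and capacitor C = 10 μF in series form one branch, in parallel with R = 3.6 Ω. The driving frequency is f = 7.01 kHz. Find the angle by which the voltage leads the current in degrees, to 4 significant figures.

ω = 2πf = 44050 rad/s
X_L = ωL = 0.7576 Ω
X_C = 1/(ωC) = 2.270 Ω
Branch 1: Z₁ = R = 3.600 Ω
Branch 2 (series LC): Z₂ = j(X_L − X_C) = −j1.513 Ω
Parallel: Z = Z₁Z₂/(Z₁+Z₂), |Z| = 1.395 Ω, ∠Z = -67.21°

-67.21°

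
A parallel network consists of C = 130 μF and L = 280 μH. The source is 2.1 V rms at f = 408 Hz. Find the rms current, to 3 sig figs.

2.23 A

ω = 2πf = 2564 rad/s
X_L = ωL = 0.718 Ω
X_C = 1/(ωC) = 3.00 Ω
Parallel: admittances add. Y = 1/(jωL) + jωC
Y = (0 − j1.06) S
|Y| = 1.06 S → |Z| = 1/|Y| = 0.943 Ω, ∠Z = −∠Y = 90.0°
I = V/|Z| = 2.1/0.943 = 2.23 A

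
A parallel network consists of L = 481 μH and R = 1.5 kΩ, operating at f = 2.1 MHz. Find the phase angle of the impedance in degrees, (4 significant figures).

13.30°

ω = 2πf = 1.319e+07 rad/s
X_L = ωL = 6347 Ω
Parallel: admittances add. Y = 1/R + 1/(jωL)
Y = (0.0006667 − j0.0001576) S
|Y| = 0.0006850 S → |Z| = 1/|Y| = 1460 Ω, ∠Z = −∠Y = 13.30°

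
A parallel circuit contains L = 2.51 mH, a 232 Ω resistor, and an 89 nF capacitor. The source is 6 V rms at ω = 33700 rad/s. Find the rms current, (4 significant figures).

X_L = ωL = 84.59 Ω
X_C = 1/(ωC) = 333.4 Ω
Parallel: admittances add. Y = 1/R + 1/(jωL) + jωC
Y = (0.004310 − j0.008823) S
|Y| = 0.009819 S → |Z| = 1/|Y| = 101.8 Ω, ∠Z = −∠Y = 63.96°
I = V/|Z| = 6/101.8 = 58.92 mA

58.92 mA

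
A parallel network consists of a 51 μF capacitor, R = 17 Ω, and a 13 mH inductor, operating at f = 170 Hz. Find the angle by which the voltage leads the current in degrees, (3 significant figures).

16.6°

ω = 2πf = 1068 rad/s
X_L = ωL = 13.9 Ω
X_C = 1/(ωC) = 18.4 Ω
Parallel: admittances add. Y = 1/R + 1/(jωL) + jωC
Y = (0.0588 − j0.0175) S
|Y| = 0.0614 S → |Z| = 1/|Y| = 16.3 Ω, ∠Z = −∠Y = 16.6°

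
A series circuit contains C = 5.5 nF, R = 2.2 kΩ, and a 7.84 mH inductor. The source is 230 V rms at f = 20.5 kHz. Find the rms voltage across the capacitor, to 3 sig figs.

145 V

ω = 2πf = 128800 rad/s
X_L = ωL = 1010 Ω
X_C = 1/(ωC) = 1410 Ω
Net reactance X = X_L − X_C = -402 Ω
Z = 2200 − j402 Ω
|Z| = √(2200² + 402²) = 2240 Ω
I = V/|Z| = 103 mA
V_C = I·|Z_C| = 0.103 × 1410 = 145 V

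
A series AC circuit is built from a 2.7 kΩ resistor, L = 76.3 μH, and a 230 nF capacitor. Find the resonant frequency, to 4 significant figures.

37.99 kHz

ω₀ = 1/√(LC) = 1/√(7.63e-05 × 2.3e-07) = 238700 rad/s
f₀ = ω₀/(2π) = 37.99 kHz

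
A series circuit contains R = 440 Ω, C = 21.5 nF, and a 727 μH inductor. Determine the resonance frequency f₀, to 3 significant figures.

40.3 kHz

ω₀ = 1/√(LC) = 1/√(0.000727 × 2.15e-08) = 252900 rad/s
f₀ = ω₀/(2π) = 40.3 kHz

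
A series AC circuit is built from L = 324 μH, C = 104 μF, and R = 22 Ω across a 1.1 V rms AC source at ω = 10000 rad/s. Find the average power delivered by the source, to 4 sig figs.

X_L = ωL = 3.240 Ω
X_C = 1/(ωC) = 0.9615 Ω
Net reactance X = X_L − X_C = 2.278 Ω
Z = 22.00 + j2.278 Ω
|Z| = √(22.00² + 2.278²) = 22.12 Ω
∠Z = arctan(2.278/22.00) = 5.913°
I = V/|Z| = 49.73 mA
P = VI cos φ = 1.1 × 0.04973 × cos(5.913°) = 54.42 mW

54.42 mW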